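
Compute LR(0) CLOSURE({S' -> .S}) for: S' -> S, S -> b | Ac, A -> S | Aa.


Start: S' -> .S
For each item with dot before a nonterminal B, add B -> .γ for every B-production
Closure: [S' -> .S, S -> .b, S -> .Ac, A -> .S, A -> .Aa]


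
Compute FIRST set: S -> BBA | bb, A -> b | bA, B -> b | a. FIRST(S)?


Per alternative of S: FIRST(BBA) = {a, b}; FIRST(bb) = {b}
FIRST(S) = {a, b}


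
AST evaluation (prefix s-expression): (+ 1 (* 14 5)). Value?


Evaluate inner: (* 14 5) = 70
Evaluate root: (+ 1 70) = 71
Result: 71


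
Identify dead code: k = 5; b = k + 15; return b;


k is read by b's definition; b is returned
No dead code


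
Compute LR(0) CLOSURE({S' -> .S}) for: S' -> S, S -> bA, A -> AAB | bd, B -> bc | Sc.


Start: S' -> .S
For each item with dot before a nonterminal B, add B -> .γ for every B-production
Closure: [S' -> .S, S -> .bA]


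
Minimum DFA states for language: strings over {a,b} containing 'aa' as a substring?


KMP-style automaton: 2 progress states + 1 absorbing accept = 3
Minimal DFA: 3 states


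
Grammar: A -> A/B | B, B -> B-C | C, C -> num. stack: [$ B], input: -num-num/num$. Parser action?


shift '-' to continue B -> B-C
Action: shift


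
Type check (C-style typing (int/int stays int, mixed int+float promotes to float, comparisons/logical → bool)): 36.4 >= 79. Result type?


Operand types: float >= int
Rule: comparison yields bool
Result type: bool


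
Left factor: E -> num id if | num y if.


Common prefix: 'num'
Factored: E -> num E', E' -> id if | y if


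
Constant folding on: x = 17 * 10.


17 * 10 = 170 at compile time
Optimized: x = 170


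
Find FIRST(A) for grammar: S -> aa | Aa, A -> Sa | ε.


Per alternative of A: FIRST(Sa) = {a}; FIRST(ε) = {ε}
FIRST(A) = {a, ε}


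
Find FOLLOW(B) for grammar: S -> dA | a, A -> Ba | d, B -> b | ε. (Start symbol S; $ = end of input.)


$ ∈ FOLLOW(S). For each A -> αBβ: add FIRST(β)\{ε} to FOLLOW(B); if β nullable, add FOLLOW(A).
FOLLOW(B) = {a}


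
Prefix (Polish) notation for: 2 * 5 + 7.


left-to-right (same/higher precedence on left): tree is (+ (* 2 5) 7)
Prefix: + * 2 5 7


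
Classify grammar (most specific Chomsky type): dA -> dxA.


LHS has context (more than one symbol) and |LHS| ≤ |RHS|
Classification: Type 1 (Context-Sensitive)


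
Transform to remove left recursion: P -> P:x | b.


Left-recursive alternatives: P:x; non-recursive: b
Introduce P': P -> bP', P' -> :xP' | ε


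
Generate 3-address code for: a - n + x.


Break into single-operator statements:
t1 = a - n
t2 = t1 + x


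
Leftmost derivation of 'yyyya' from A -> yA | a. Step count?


Derivation: A => yA => yyA => yyyA => yyyyA => yyyya
Steps: 5


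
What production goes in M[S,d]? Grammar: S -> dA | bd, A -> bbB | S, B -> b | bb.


For [S, d]: 'd' ∈ FIRST(dA)
Entry: S -> dA


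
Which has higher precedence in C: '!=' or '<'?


'<' is relational (level 7); '!=' is equality (level 6)
Higher level binds tighter
'<' has higher precedence than '!='


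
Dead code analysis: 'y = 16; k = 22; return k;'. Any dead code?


y is assigned but never read
Dead: 'y = 16'


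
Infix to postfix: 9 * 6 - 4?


Left to right (same or higher precedence on left)
Postfix: 9 6 * 4 -


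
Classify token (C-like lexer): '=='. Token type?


Pattern: operator symbol
Type: OPERATOR


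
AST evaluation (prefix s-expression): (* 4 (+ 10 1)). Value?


Evaluate inner: (+ 10 1) = 11
Evaluate root: (* 4 11) = 44
Result: 44


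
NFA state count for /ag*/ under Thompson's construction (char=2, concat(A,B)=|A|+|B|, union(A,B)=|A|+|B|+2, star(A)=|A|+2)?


Syntax tree has 2 char leaf(s), 0 union(s), 1 star(s)
chars contribute 2×2 = 4; each union adds +2; each star adds +2
Total: 4 + 0 + 2 = 6 states


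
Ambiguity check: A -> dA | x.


right-linear, alternatives start with distinct terminals 'd' vs 'x': unique leftmost derivation
Unambiguous


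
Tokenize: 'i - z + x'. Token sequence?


Scan left to right, longest-match per lexeme
Tokens: ID(i), OP(-), ID(z), OP(+), ID(x)


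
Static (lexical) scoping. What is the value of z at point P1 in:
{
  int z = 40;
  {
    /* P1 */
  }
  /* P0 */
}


P1's block does not declare z; resolves to the enclosing declaration at depth 0
z = 40


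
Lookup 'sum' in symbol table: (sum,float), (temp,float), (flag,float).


Lookup 'sum' → type float


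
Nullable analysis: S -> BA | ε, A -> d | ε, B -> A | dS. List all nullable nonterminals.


A nonterminal is nullable iff some alternative derives ε (directly, or every symbol in it is nullable)
Nullable: {A, B, S}


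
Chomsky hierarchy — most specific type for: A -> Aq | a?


Left-linear: every RHS is a terminal or one nonterminal followed by a terminal
Classification: Type 3 (Regular)


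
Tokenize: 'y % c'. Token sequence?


Scan left to right, longest-match per lexeme
Tokens: ID(y), OP(%), ID(c)


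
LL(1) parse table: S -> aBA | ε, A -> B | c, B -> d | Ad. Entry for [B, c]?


For [B, c]: 'c' ∈ FIRST(Ad)
Entry: B -> Ad


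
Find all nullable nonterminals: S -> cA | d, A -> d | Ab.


A nonterminal is nullable iff some alternative derives ε (directly, or every symbol in it is nullable)
Nullable: {}


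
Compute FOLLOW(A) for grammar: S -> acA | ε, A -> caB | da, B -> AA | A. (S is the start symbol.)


$ ∈ FOLLOW(S). For each A -> αBβ: add FIRST(β)\{ε} to FOLLOW(B); if β nullable, add FOLLOW(A).
FOLLOW(A) = {$, c, d}


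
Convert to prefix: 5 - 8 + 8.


left-to-right (same/higher precedence on left): tree is (+ (- 5 8) 8)
Prefix: + - 5 8 8


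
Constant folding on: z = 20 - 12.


20 - 12 = 8 at compile time
Optimized: z = 8


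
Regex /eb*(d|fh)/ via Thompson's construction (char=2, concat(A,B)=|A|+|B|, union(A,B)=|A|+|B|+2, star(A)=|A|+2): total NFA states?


Syntax tree has 5 char leaf(s), 1 union(s), 1 star(s)
chars contribute 5×2 = 10; each union adds +2; each star adds +2
Total: 10 + 2 + 2 = 14 states


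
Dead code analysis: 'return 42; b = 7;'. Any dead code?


statement follows a return and is unreachable
Dead: 'b = 7'


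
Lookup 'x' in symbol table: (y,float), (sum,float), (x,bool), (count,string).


Lookup 'x' → type bool


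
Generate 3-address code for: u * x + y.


Break into single-operator statements:
t1 = u * x
t2 = t1 + y


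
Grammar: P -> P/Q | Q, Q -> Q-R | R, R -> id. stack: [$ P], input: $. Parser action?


start symbol P on stack, input exhausted
Action: accept


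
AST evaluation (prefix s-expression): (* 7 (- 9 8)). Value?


Evaluate inner: (- 9 8) = 1
Evaluate root: (* 7 1) = 7
Result: 7


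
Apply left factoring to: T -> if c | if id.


Common prefix: 'if'
Factored: T -> if T', T' -> c | id


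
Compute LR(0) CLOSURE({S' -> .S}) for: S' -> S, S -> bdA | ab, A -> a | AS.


Start: S' -> .S
For each item with dot before a nonterminal B, add B -> .γ for every B-production
Closure: [S' -> .S, S -> .bdA, S -> .ab]


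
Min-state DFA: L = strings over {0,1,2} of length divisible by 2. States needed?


Track length mod 2: states 0..1, accept at 0
Minimal DFA: 2 states


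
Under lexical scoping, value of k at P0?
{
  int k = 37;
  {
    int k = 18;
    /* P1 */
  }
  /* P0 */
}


k declared in the same block as P0
k = 37


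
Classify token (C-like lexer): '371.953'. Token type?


Pattern: digits with a decimal point
Type: FLOAT_LITERAL


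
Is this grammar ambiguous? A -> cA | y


right-linear, alternatives start with distinct terminals 'c' vs 'y': unique leftmost derivation
Unambiguous


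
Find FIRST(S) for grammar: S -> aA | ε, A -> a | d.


Per alternative of S: FIRST(aA) = {a}; FIRST(ε) = {ε}
FIRST(S) = {a, ε}


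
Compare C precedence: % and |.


'%' is multiplicative (level 10); '|' is bitwise OR (level 3)
Higher level binds tighter
'%' has higher precedence than '|'


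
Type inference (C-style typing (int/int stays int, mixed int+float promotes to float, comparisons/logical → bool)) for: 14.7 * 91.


Operand types: float * int
Rule: mixed int/float promotes to float; int/int stays int
Result type: float


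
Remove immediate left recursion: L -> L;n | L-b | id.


Left-recursive alternatives: L;n, L-b; non-recursive: id
Introduce L': L -> idL', L' -> ;nL' | -bL' | ε


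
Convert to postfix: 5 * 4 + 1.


Left to right (same or higher precedence on left)
Postfix: 5 4 * 1 +


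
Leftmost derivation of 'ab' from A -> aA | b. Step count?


Derivation: A => aA => ab
Steps: 2


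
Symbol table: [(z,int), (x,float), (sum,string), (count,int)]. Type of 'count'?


Lookup 'count' → type int


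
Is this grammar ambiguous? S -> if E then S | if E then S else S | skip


dangling else: 'if E then if E then skip else skip' parses two ways
Ambiguous


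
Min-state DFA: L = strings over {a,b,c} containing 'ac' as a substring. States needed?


KMP-style automaton: 2 progress states + 1 absorbing accept = 3
Minimal DFA: 3 states


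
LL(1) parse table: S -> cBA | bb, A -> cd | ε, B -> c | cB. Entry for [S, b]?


For [S, b]: 'b' ∈ FIRST(bb)
Entry: S -> bb


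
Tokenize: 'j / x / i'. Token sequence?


Scan left to right, longest-match per lexeme
Tokens: ID(j), OP(/), ID(x), OP(/), ID(i)


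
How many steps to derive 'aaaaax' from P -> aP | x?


Derivation: P => aP => aaP => aaaP => aaaaP => aaaaaP => aaaaax
Steps: 6


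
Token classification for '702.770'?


Pattern: digits with a decimal point
Type: FLOAT_LITERAL


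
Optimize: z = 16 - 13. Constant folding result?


16 - 13 = 3 at compile time
Optimized: z = 3


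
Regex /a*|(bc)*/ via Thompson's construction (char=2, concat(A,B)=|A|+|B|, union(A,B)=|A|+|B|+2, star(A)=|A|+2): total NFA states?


Syntax tree has 3 char leaf(s), 1 union(s), 2 star(s)
chars contribute 3×2 = 6; each union adds +2; each star adds +2
Total: 6 + 2 + 4 = 12 states


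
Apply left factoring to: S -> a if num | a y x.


Common prefix: 'a'
Factored: S -> a S', S' -> if num | y x


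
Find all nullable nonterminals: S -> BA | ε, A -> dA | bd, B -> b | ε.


A nonterminal is nullable iff some alternative derives ε (directly, or every symbol in it is nullable)
Nullable: {B, S}


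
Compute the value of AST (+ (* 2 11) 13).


Evaluate inner: (* 2 11) = 22
Evaluate root: (+ 22 13) = 35
Result: 35


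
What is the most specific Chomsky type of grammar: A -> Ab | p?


Left-linear: every RHS is a terminal or one nonterminal followed by a terminal
Classification: Type 3 (Regular)


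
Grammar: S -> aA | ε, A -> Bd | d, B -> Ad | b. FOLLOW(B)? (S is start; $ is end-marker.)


$ ∈ FOLLOW(S). For each A -> αBβ: add FIRST(β)\{ε} to FOLLOW(B); if β nullable, add FOLLOW(A).
FOLLOW(B) = {d}


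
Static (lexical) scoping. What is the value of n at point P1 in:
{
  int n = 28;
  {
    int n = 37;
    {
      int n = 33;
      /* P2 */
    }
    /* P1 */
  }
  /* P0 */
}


n declared in the same block as P1
n = 37


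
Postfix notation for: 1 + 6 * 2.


* has higher precedence, evaluate 6*2 first
Postfix: 1 6 2 * +


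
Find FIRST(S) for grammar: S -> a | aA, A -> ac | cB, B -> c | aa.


Per alternative of S: FIRST(a) = {a}; FIRST(aA) = {a}
FIRST(S) = {a}


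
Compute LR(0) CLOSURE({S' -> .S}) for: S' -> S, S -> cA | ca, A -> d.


Start: S' -> .S
For each item with dot before a nonterminal B, add B -> .γ for every B-production
Closure: [S' -> .S, S -> .cA, S -> .ca]


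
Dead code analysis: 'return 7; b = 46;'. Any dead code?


statement follows a return and is unreachable
Dead: 'b = 46'


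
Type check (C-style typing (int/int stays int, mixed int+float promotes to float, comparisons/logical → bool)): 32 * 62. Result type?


Operand types: int * int
Rule: mixed int/float promotes to float; int/int stays int
Result type: int


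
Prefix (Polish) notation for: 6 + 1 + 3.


left-to-right (same/higher precedence on left): tree is (+ (+ 6 1) 3)
Prefix: + + 6 1 3


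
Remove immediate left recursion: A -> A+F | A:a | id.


Left-recursive alternatives: A+F, A:a; non-recursive: id
Introduce A': A -> idA', A' -> +FA' | :aA' | ε


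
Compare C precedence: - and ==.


'-' is additive (level 9); '==' is equality (level 6)
Higher level binds tighter
'-' has higher precedence than '=='


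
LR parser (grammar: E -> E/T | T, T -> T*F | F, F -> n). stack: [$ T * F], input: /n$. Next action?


handle 'T*F' on top
Action: reduce (T -> T*F)


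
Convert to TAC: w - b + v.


Break into single-operator statements:
t1 = w - b
t2 = t1 + v


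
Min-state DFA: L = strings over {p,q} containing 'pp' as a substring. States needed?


KMP-style automaton: 2 progress states + 1 absorbing accept = 3
Minimal DFA: 3 states


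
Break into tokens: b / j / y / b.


Scan left to right, longest-match per lexeme
Tokens: ID(b), OP(/), ID(j), OP(/), ID(y), OP(/), ID(b)


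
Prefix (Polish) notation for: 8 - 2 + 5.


left-to-right (same/higher precedence on left): tree is (+ (- 8 2) 5)
Prefix: + - 8 2 5


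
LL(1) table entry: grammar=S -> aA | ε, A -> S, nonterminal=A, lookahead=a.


For [A, a]: 'a' ∈ FIRST(S)
Entry: A -> S


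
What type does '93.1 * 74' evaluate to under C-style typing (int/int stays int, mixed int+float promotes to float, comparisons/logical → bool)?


Operand types: float * int
Rule: mixed int/float promotes to float; int/int stays int
Result type: float


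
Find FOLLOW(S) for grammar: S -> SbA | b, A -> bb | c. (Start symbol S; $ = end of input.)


$ ∈ FOLLOW(S). For each A -> αBβ: add FIRST(β)\{ε} to FOLLOW(B); if β nullable, add FOLLOW(A).
FOLLOW(S) = {$, b}


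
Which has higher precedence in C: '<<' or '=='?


'<<' is shift (level 8); '==' is equality (level 6)
Higher level binds tighter
'<<' has higher precedence than '=='


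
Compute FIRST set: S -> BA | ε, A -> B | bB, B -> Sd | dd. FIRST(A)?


Per alternative of A: FIRST(B) = {d}; FIRST(bB) = {b}
FIRST(A) = {b, d}


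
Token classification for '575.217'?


Pattern: digits with a decimal point
Type: FLOAT_LITERAL


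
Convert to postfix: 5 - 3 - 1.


Left to right (same or higher precedence on left)
Postfix: 5 3 - 1 -


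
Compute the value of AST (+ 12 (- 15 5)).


Evaluate inner: (- 15 5) = 10
Evaluate root: (+ 12 10) = 22
Result: 22


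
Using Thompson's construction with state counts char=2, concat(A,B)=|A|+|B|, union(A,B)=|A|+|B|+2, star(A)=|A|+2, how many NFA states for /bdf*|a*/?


Syntax tree has 4 char leaf(s), 1 union(s), 2 star(s)
chars contribute 4×2 = 8; each union adds +2; each star adds +2
Total: 8 + 2 + 4 = 14 states


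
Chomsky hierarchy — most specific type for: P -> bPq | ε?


Single nonterminal LHS, but b^n q^n is not regular
Classification: Type 2 (Context-Free)


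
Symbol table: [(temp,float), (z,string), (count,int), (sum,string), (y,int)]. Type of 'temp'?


Lookup 'temp' → type float


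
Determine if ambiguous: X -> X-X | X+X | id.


'id-id+id' has two parse trees (no precedence encoded between - and +)
Ambiguous


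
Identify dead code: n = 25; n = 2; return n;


first assignment to n is overwritten before any read
Dead: 'n = 25'


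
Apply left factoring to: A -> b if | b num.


Common prefix: 'b'
Factored: A -> b A', A' -> if | num


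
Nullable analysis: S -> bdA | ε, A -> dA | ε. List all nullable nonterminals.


A nonterminal is nullable iff some alternative derives ε (directly, or every symbol in it is nullable)
Nullable: {A, S}


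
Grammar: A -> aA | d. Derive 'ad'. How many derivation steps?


Derivation: A => aA => ad
Steps: 2


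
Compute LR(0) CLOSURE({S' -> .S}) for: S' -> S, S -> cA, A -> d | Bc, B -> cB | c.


Start: S' -> .S
For each item with dot before a nonterminal B, add B -> .γ for every B-production
Closure: [S' -> .S, S -> .cA]


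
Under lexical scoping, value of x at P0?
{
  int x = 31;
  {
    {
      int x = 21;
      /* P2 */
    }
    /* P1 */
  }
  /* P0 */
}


x declared in the same block as P0
x = 31


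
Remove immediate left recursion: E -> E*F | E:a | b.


Left-recursive alternatives: E*F, E:a; non-recursive: b
Introduce E': E -> bE', E' -> *FE' | :aE' | ε


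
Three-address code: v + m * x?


Break into single-operator statements:
t1 = m * x
t2 = v + t1


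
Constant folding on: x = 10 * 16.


10 * 16 = 160 at compile time
Optimized: x = 160


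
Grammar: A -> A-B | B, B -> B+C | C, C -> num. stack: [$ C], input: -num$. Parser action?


'C' (not preceded by B+) is the handle for B -> C
Action: reduce (B -> C)


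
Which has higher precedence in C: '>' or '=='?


'>' is relational (level 7); '==' is equality (level 6)
Higher level binds tighter
'>' has higher precedence than '=='


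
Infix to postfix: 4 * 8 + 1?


Left to right (same or higher precedence on left)
Postfix: 4 8 * 1 +


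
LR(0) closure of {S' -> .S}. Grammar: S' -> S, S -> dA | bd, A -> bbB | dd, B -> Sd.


Start: S' -> .S
For each item with dot before a nonterminal B, add B -> .γ for every B-production
Closure: [S' -> .S, S -> .dA, S -> .bd]


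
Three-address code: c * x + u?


Break into single-operator statements:
t1 = c * x
t2 = t1 + u


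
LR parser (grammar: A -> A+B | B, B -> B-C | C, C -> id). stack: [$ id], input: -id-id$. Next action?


'id' on top is the handle for C -> id
Action: reduce (C -> id)


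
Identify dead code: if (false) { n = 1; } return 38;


condition is constant false, so the whole block is unreachable
Dead: 'if (false) { n = 1; }'


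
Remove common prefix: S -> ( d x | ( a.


Common prefix: '('
Factored: S -> ( S', S' -> d x | a


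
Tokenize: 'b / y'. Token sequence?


Scan left to right, longest-match per lexeme
Tokens: ID(b), OP(/), ID(y)


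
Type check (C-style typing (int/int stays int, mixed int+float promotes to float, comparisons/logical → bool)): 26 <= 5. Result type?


Operand types: int <= int
Rule: comparison yields bool
Result type: bool


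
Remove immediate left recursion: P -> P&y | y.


Left-recursive alternatives: P&y; non-recursive: y
Introduce P': P -> yP', P' -> &yP' | ε


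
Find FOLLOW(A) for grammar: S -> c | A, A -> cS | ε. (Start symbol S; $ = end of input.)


$ ∈ FOLLOW(S). For each A -> αBβ: add FIRST(β)\{ε} to FOLLOW(B); if β nullable, add FOLLOW(A).
FOLLOW(A) = {$}


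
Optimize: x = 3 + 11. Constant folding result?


3 + 11 = 14 at compile time
Optimized: x = 14


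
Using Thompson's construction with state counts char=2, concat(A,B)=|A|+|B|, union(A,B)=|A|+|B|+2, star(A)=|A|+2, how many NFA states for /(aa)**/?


Syntax tree has 2 char leaf(s), 0 union(s), 2 star(s)
chars contribute 2×2 = 4; each union adds +2; each star adds +2
Total: 4 + 0 + 4 = 8 states


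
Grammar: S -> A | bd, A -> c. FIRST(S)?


Per alternative of S: FIRST(A) = {c}; FIRST(bd) = {b}
FIRST(S) = {b, c}


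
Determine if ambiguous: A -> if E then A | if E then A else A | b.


dangling else: 'if E then if E then b else b' parses two ways
Ambiguous


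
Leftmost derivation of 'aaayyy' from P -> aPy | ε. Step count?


Derivation: P => aPy => aaPyy => aaaPyyy => aaayyy
Steps: 4


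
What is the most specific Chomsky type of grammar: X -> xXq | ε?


Single nonterminal LHS, but x^n q^n is not regular
Classification: Type 2 (Context-Free)


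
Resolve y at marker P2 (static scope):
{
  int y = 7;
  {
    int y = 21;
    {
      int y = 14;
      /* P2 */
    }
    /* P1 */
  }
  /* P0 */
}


y declared in the same block as P2
y = 14


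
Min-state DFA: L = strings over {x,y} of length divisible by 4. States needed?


Track length mod 4: states 0..3, accept at 0
Minimal DFA: 4 states


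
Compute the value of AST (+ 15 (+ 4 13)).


Evaluate inner: (+ 4 13) = 17
Evaluate root: (+ 15 17) = 32
Result: 32


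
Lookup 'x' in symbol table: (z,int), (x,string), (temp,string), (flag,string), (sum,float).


Lookup 'x' → type string


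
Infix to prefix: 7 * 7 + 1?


left-to-right (same/higher precedence on left): tree is (+ (* 7 7) 1)
Prefix: + * 7 7 1


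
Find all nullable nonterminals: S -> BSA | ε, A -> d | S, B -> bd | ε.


A nonterminal is nullable iff some alternative derives ε (directly, or every symbol in it is nullable)
Nullable: {A, B, S}


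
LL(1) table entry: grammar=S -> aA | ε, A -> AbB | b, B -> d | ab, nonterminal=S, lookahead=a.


For [S, a]: 'a' ∈ FIRST(aA)
Entry: S -> aA


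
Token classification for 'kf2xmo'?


Pattern: letter/underscore followed by alphanumerics, not a keyword
Type: IDENTIFIER


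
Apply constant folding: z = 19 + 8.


19 + 8 = 27 at compile time
Optimized: z = 27


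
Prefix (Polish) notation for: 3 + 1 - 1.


left-to-right (same/higher precedence on left): tree is (- (+ 3 1) 1)
Prefix: - + 3 1 1


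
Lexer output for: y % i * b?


Scan left to right, longest-match per lexeme
Tokens: ID(y), OP(%), ID(i), OP(*), ID(b)


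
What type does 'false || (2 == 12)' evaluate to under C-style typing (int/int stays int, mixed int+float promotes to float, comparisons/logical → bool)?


Operand types: bool || bool
Rule: logical operators take bool operands and yield bool
Result type: bool


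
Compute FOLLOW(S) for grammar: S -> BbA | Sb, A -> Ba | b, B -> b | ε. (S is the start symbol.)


$ ∈ FOLLOW(S). For each A -> αBβ: add FIRST(β)\{ε} to FOLLOW(B); if β nullable, add FOLLOW(A).
FOLLOW(S) = {$, b}


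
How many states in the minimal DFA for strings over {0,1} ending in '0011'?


Track the longest suffix of input matching a prefix of '0011': 5 classes (prefixes of length 0..4)
Minimal DFA: 5 states


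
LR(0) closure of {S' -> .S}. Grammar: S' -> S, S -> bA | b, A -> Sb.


Start: S' -> .S
For each item with dot before a nonterminal B, add B -> .γ for every B-production
Closure: [S' -> .S, S -> .bA, S -> .b]


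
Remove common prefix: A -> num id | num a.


Common prefix: 'num'
Factored: A -> num A', A' -> id | a


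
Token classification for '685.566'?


Pattern: digits with a decimal point
Type: FLOAT_LITERAL


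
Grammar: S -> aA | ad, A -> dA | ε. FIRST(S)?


Per alternative of S: FIRST(aA) = {a}; FIRST(ad) = {a}
FIRST(S) = {a}


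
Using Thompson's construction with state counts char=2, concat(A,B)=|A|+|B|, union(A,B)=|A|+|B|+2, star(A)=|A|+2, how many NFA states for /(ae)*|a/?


Syntax tree has 3 char leaf(s), 1 union(s), 1 star(s)
chars contribute 3×2 = 6; each union adds +2; each star adds +2
Total: 6 + 2 + 2 = 10 states


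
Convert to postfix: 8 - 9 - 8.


Left to right (same or higher precedence on left)
Postfix: 8 9 - 8 -


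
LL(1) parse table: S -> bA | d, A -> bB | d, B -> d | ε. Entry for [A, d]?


For [A, d]: 'd' ∈ FIRST(d)
Entry: A -> d


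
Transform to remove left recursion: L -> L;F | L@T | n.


Left-recursive alternatives: L;F, L@T; non-recursive: n
Introduce L': L -> nL', L' -> ;FL' | @TL' | ε


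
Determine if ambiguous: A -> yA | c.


right-linear, alternatives start with distinct terminals 'y' vs 'c': unique leftmost derivation
Unambiguous


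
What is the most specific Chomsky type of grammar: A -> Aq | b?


Left-linear: every RHS is a terminal or one nonterminal followed by a terminal
Classification: Type 3 (Regular)


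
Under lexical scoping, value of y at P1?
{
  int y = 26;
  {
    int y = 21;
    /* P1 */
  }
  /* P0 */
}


y declared in the same block as P1
y = 21


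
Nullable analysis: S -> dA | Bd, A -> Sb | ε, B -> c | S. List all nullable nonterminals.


A nonterminal is nullable iff some alternative derives ε (directly, or every symbol in it is nullable)
Nullable: {A}


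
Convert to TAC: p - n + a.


Break into single-operator statements:
t1 = p - n
t2 = t1 + a


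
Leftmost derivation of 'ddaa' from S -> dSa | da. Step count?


Derivation: S => dSa => ddaa
Steps: 2


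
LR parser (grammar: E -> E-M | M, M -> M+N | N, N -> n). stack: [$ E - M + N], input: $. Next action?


handle 'M+N' on top
Action: reduce (M -> M+N)


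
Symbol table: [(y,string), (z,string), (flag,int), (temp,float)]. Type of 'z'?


Lookup 'z' → type string


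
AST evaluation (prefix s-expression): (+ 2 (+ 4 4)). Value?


Evaluate inner: (+ 4 4) = 8
Evaluate root: (+ 2 8) = 10
Result: 10


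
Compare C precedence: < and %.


'%' is multiplicative (level 10); '<' is relational (level 7)
Higher level binds tighter
'%' has higher precedence than '<'


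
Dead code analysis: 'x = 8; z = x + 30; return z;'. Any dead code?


x is read by z's definition; z is returned
No dead code


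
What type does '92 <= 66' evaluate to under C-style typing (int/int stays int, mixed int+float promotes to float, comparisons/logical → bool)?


Operand types: int <= int
Rule: comparison yields bool
Result type: bool


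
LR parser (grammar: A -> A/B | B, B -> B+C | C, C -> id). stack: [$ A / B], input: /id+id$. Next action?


handle 'A/B' on top; lookahead ∈ FOLLOW(A) = {/, $}
Action: reduce (A -> A/B)


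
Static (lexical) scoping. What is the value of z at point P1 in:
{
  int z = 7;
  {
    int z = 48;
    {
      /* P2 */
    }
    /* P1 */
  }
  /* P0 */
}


z declared in the same block as P1
z = 48


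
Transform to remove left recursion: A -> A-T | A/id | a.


Left-recursive alternatives: A-T, A/id; non-recursive: a
Introduce A': A -> aA', A' -> -TA' | /idA' | ε


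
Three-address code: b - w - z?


Break into single-operator statements:
t1 = b - w
t2 = t1 - z


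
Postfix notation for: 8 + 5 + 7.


Left to right (same or higher precedence on left)
Postfix: 8 5 + 7 +


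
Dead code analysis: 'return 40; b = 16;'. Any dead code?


statement follows a return and is unreachable
Dead: 'b = 16'


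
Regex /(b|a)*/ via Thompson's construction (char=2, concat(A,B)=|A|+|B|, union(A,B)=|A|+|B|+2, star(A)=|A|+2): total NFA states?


Syntax tree has 2 char leaf(s), 1 union(s), 1 star(s)
chars contribute 2×2 = 4; each union adds +2; each star adds +2
Total: 4 + 2 + 2 = 8 states


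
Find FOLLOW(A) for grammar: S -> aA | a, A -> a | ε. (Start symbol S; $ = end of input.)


$ ∈ FOLLOW(S). For each A -> αBβ: add FIRST(β)\{ε} to FOLLOW(B); if β nullable, add FOLLOW(A).
FOLLOW(A) = {$}


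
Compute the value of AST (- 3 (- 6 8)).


Evaluate inner: (- 6 8) = -2
Evaluate root: (- 3 -2) = 5
Result: 5


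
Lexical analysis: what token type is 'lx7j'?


Pattern: letter/underscore followed by alphanumerics, not a keyword
Type: IDENTIFIER


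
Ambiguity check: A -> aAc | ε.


balanced a^n…c^n: each string has a unique parse
Unambiguous


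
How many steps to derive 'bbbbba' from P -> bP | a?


Derivation: P => bP => bbP => bbbP => bbbbP => bbbbbP => bbbbba
Steps: 6


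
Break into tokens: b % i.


Scan left to right, longest-match per lexeme
Tokens: ID(b), OP(%), ID(i)


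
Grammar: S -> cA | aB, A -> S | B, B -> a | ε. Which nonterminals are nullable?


A nonterminal is nullable iff some alternative derives ε (directly, or every symbol in it is nullable)
Nullable: {A, B}


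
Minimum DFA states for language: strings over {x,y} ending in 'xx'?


Track the longest suffix of input matching a prefix of 'xx': 3 classes (prefixes of length 0..2)
Minimal DFA: 3 states


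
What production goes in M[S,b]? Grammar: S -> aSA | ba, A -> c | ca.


For [S, b]: 'b' ∈ FIRST(ba)
Entry: S -> ba


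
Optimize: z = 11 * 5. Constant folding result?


11 * 5 = 55 at compile time
Optimized: z = 55


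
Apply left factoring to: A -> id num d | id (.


Common prefix: 'id'
Factored: A -> id A', A' -> num d | (


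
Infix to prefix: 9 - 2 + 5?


left-to-right (same/higher precedence on left): tree is (+ (- 9 2) 5)
Prefix: + - 9 2 5


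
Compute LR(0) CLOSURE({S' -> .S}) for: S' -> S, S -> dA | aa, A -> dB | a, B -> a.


Start: S' -> .S
For each item with dot before a nonterminal B, add B -> .γ for every B-production
Closure: [S' -> .S, S -> .dA, S -> .aa]


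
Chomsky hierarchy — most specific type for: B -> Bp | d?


Left-linear: every RHS is a terminal or one nonterminal followed by a terminal
Classification: Type 3 (Regular)


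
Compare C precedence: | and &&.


'|' is bitwise OR (level 3); '&&' is logical AND (level 2)
Higher level binds tighter
'|' has higher precedence than '&&'


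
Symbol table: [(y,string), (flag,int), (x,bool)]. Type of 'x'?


Lookup 'x' → type bool


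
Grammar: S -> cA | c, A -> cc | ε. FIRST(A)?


Per alternative of A: FIRST(cc) = {c}; FIRST(ε) = {ε}
FIRST(A) = {c, ε}


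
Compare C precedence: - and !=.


'-' is additive (level 9); '!=' is equality (level 6)
Higher level binds tighter
'-' has higher precedence than '!='


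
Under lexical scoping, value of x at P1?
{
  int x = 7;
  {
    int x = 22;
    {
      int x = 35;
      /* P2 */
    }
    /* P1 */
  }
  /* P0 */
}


x declared in the same block as P1
x = 22


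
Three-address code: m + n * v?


Break into single-operator statements:
t1 = n * v
t2 = m + t1


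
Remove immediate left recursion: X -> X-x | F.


Left-recursive alternatives: X-x; non-recursive: F
Introduce X': X -> FX', X' -> -xX' | ε


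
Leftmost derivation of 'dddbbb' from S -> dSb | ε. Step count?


Derivation: S => dSb => ddSbb => dddSbbb => dddbbb
Steps: 4


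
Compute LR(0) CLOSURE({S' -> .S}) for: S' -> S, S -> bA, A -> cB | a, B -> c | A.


Start: S' -> .S
For each item with dot before a nonterminal B, add B -> .γ for every B-production
Closure: [S' -> .S, S -> .bA]


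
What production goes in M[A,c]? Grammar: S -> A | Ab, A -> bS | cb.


For [A, c]: 'c' ∈ FIRST(cb)
Entry: A -> cb


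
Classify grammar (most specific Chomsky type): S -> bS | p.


Right-linear: every RHS is a terminal or a terminal followed by one nonterminal
Classification: Type 3 (Regular)


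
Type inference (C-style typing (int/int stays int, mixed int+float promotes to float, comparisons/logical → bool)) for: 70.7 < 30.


Operand types: float < int
Rule: comparison yields bool
Result type: bool


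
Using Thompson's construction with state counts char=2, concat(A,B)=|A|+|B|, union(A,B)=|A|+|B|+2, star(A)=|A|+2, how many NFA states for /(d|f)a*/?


Syntax tree has 3 char leaf(s), 1 union(s), 1 star(s)
chars contribute 3×2 = 6; each union adds +2; each star adds +2
Total: 6 + 2 + 2 = 10 states


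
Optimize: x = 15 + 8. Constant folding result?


15 + 8 = 23 at compile time
Optimized: x = 23


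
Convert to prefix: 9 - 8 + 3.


left-to-right (same/higher precedence on left): tree is (+ (- 9 8) 3)
Prefix: + - 9 8 3


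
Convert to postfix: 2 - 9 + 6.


Left to right (same or higher precedence on left)
Postfix: 2 9 - 6 +


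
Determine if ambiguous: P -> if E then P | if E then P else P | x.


dangling else: 'if E then if E then x else x' parses two ways
Ambiguous


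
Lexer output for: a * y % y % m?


Scan left to right, longest-match per lexeme
Tokens: ID(a), OP(*), ID(y), OP(%), ID(y), OP(%), ID(m)


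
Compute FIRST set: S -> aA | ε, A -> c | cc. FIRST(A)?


Per alternative of A: FIRST(c) = {c}; FIRST(cc) = {c}
FIRST(A) = {c}


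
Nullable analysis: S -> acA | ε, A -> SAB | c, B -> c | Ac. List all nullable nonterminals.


A nonterminal is nullable iff some alternative derives ε (directly, or every symbol in it is nullable)
Nullable: {S}


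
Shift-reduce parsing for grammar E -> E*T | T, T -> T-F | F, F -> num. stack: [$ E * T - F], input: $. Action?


handle 'T-F' on top
Action: reduce (T -> T-F)


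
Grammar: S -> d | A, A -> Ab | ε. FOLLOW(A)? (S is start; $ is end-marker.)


$ ∈ FOLLOW(S). For each A -> αBβ: add FIRST(β)\{ε} to FOLLOW(B); if β nullable, add FOLLOW(A).
FOLLOW(A) = {$, b}


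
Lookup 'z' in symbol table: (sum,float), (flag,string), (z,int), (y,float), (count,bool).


Lookup 'z' → type int


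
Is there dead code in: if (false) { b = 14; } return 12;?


condition is constant false, so the whole block is unreachable
Dead: 'if (false) { b = 14; }'


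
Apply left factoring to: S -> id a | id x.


Common prefix: 'id'
Factored: S -> id S', S' -> a | x


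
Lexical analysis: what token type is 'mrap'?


Pattern: letter/underscore followed by alphanumerics, not a keyword
Type: IDENTIFIER


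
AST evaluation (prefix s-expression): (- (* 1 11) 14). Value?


Evaluate inner: (* 1 11) = 11
Evaluate root: (- 11 14) = -3
Result: -3


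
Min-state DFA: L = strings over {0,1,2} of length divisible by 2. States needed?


Track length mod 2: states 0..1, accept at 0
Minimal DFA: 2 states


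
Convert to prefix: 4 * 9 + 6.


left-to-right (same/higher precedence on left): tree is (+ (* 4 9) 6)
Prefix: + * 4 9 6


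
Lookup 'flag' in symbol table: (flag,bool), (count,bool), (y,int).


Lookup 'flag' → type bool


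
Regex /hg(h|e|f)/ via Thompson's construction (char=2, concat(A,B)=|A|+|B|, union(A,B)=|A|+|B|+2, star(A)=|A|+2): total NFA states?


Syntax tree has 5 char leaf(s), 2 union(s), 0 star(s)
chars contribute 5×2 = 10; each union adds +2; each star adds +2
Total: 10 + 4 + 0 = 14 states


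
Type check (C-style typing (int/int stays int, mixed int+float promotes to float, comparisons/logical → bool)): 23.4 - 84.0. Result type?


Operand types: float - float
Rule: mixed int/float promotes to float; int/int stays int
Result type: float


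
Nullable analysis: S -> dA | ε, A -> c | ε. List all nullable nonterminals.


A nonterminal is nullable iff some alternative derives ε (directly, or every symbol in it is nullable)
Nullable: {A, S}


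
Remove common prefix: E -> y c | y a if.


Common prefix: 'y'
Factored: E -> y E', E' -> c | a if


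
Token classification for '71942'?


Pattern: digits only
Type: INTEGER_LITERAL


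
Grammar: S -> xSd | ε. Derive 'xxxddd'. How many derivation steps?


Derivation: S => xSd => xxSdd => xxxSddd => xxxddd
Steps: 4


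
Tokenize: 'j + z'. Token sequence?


Scan left to right, longest-match per lexeme
Tokens: ID(j), OP(+), ID(z)


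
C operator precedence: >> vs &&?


'>>' is shift (level 8); '&&' is logical AND (level 2)
Higher level binds tighter
'>>' has higher precedence than '&&'


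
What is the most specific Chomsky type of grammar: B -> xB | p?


Right-linear: every RHS is a terminal or a terminal followed by one nonterminal
Classification: Type 3 (Regular)


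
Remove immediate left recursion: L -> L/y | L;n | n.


Left-recursive alternatives: L/y, L;n; non-recursive: n
Introduce L': L -> nL', L' -> /yL' | ;nL' | ε


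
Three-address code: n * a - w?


Break into single-operator statements:
t1 = n * a
t2 = t1 - w


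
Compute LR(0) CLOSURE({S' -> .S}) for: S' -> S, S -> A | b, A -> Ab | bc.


Start: S' -> .S
For each item with dot before a nonterminal B, add B -> .γ for every B-production
Closure: [S' -> .S, S -> .A, S -> .b, A -> .Ab, A -> .bc]


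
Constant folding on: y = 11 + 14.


11 + 14 = 25 at compile time
Optimized: y = 25


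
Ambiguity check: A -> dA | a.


right-linear, alternatives start with distinct terminals 'd' vs 'a': unique leftmost derivation
Unambiguous


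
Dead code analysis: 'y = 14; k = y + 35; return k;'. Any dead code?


y is read by k's definition; k is returned
No dead code


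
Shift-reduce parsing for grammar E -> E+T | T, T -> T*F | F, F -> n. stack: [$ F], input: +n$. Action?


'F' (not preceded by T*) is the handle for T -> F
Action: reduce (T -> F)


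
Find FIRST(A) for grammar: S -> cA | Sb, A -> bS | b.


Per alternative of A: FIRST(bS) = {b}; FIRST(b) = {b}
FIRST(A) = {b}


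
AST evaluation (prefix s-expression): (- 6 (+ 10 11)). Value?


Evaluate inner: (+ 10 11) = 21
Evaluate root: (- 6 21) = -15
Result: -15


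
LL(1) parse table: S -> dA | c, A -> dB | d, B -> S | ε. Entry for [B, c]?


For [B, c]: 'c' ∈ FIRST(S)
Entry: B -> S


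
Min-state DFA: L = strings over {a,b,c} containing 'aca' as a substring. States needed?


KMP-style automaton: 3 progress states + 1 absorbing accept = 4
Minimal DFA: 4 states


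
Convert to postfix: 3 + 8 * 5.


* has higher precedence, evaluate 8*5 first
Postfix: 3 8 5 * +


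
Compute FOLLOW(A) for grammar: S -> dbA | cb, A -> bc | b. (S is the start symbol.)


$ ∈ FOLLOW(S). For each A -> αBβ: add FIRST(β)\{ε} to FOLLOW(B); if β nullable, add FOLLOW(A).
FOLLOW(A) = {$}


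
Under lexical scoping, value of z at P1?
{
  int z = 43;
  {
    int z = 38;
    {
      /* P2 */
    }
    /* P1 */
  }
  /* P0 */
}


z declared in the same block as P1
z = 38


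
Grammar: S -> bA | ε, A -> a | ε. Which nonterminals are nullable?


A nonterminal is nullable iff some alternative derives ε (directly, or every symbol in it is nullable)
Nullable: {A, S}


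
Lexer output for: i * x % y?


Scan left to right, longest-match per lexeme
Tokens: ID(i), OP(*), ID(x), OP(%), ID(y)


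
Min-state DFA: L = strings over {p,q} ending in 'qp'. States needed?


Track the longest suffix of input matching a prefix of 'qp': 3 classes (prefixes of length 0..2)
Minimal DFA: 3 states


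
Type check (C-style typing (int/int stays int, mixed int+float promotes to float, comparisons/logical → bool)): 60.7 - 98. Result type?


Operand types: float - int
Rule: mixed int/float promotes to float; int/int stays int
Result type: float


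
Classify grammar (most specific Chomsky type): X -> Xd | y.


Left-linear: every RHS is a terminal or one nonterminal followed by a terminal
Classification: Type 3 (Regular)


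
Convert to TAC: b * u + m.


Break into single-operator statements:
t1 = b * u
t2 = t1 + m


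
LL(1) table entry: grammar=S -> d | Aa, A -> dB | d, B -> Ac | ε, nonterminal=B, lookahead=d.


For [B, d]: 'd' ∈ FIRST(Ac)
Entry: B -> Ac


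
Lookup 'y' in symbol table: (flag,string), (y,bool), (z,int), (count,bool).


Lookup 'y' → type bool


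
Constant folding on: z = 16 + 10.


16 + 10 = 26 at compile time
Optimized: z = 26


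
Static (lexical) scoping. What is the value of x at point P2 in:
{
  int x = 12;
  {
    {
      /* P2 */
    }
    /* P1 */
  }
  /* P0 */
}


P2's block does not declare x; resolves to the enclosing declaration at depth 0
x = 12


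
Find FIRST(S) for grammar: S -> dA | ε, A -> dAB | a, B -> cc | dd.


Per alternative of S: FIRST(dA) = {d}; FIRST(ε) = {ε}
FIRST(S) = {d, ε}


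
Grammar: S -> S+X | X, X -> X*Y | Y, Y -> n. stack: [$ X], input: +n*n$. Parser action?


lookahead ∉ {*} so X won't extend; reduce S -> X
Action: reduce (S -> X)


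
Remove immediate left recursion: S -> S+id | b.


Left-recursive alternatives: S+id; non-recursive: b
Introduce S': S -> bS', S' -> +idS' | ε


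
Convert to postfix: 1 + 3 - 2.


Left to right (same or higher precedence on left)
Postfix: 1 3 + 2 -


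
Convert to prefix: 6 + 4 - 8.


left-to-right (same/higher precedence on left): tree is (- (+ 6 4) 8)
Prefix: - + 6 4 8
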